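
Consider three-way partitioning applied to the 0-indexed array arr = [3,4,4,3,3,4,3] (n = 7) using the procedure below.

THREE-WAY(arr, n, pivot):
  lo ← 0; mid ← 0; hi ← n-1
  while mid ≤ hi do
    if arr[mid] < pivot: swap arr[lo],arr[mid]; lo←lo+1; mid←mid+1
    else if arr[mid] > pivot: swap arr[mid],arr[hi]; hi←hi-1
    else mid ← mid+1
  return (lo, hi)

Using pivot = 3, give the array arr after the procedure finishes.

lo=0 mid=0 hi=6
3=3: mid=1
4>3: swap(1,6), hi=5 ⇒ [3,3,4,3,3,4,4]
3=3: mid=2
4>3: swap(2,5), hi=4 ⇒ [3,3,4,3,3,4,4]
4>3: swap(2,4), hi=3 ⇒ [3,3,3,3,4,4,4]
3=3: mid=3
3=3: mid=4
done. lo=0 hi=3; arr=[3,3,3,3,4,4,4]

[3,3,3,3,4,4,4]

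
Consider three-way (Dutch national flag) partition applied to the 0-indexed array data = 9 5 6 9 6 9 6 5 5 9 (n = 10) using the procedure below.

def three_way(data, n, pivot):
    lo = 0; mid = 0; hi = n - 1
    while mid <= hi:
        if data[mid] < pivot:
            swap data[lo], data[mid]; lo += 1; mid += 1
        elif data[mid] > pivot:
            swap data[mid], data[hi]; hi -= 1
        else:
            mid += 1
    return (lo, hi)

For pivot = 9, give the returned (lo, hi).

(6, 9)

pivot = 9; lo=0, mid=0, hi=9
data[mid]=9=9: mid=1
data[mid]=5<9: swap data[0],data[1]; lo=1,mid=2 → 5 9 6 9 6 9 6 5 5 9
data[mid]=6<9: swap data[1],data[2]; lo=2,mid=3 → 5 6 9 9 6 9 6 5 5 9
data[mid]=9=9: mid=4
data[mid]=6<9: swap data[2],data[4]; lo=3,mid=5 → 5 6 6 9 9 9 6 5 5 9
data[mid]=9=9: mid=6
data[mid]=6<9: swap data[3],data[6]; lo=4,mid=7 → 5 6 6 6 9 9 9 5 5 9
data[mid]=5<9: swap data[4],data[7]; lo=5,mid=8 → 5 6 6 6 5 9 9 9 5 9
data[mid]=5<9: swap data[5],data[8]; lo=6,mid=9 → 5 6 6 6 5 5 9 9 9 9
data[mid]=9=9: mid=10
end: lo=6, hi=9; data = 5 6 6 6 5 5 9 9 9 9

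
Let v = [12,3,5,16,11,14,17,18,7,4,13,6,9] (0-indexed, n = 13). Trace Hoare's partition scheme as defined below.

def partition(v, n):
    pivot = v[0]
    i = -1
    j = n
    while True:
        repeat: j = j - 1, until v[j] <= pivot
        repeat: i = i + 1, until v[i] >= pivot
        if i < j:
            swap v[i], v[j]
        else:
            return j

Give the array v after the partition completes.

pivot = v[0] = 12; i = -1, j = 13
j→12 (v[12]=9≤12), i→0 (v[0]=12≥12); i<j, swap → [9,3,5,16,11,14,17,18,7,4,13,6,12]
j→11 (v[11]=6≤12), i→3 (v[3]=16≥12); i<j, swap → [9,3,5,6,11,14,17,18,7,4,13,16,12]
j→9 (v[9]=4≤12), i→5 (v[5]=14≥12); i<j, swap → [9,3,5,6,11,4,17,18,7,14,13,16,12]
j→8 (v[8]=7≤12), i→6 (v[6]=17≥12); i<j, swap → [9,3,5,6,11,4,7,18,17,14,13,16,12]
j→6, i→7; i≥j, return j=6. v = [9,3,5,6,11,4,7,18,17,14,13,16,12]

[9,3,5,6,11,4,7,18,17,14,13,16,12]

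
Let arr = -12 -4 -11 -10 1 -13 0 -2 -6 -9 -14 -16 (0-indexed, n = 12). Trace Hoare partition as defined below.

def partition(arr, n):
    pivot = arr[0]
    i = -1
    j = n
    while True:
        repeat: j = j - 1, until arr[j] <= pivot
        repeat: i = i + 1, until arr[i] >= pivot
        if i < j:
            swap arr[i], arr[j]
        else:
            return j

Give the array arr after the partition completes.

-16 -14 -13 -10 1 -11 0 -2 -6 -9 -4 -12

pivot = arr[0] = -12; i = -1, j = 12
j→11 (arr[11]=-16≤-12), i→0 (arr[0]=-12≥-12); i<j, swap → -16 -4 -11 -10 1 -13 0 -2 -6 -9 -14 -12
j→10 (arr[10]=-14≤-12), i→1 (arr[1]=-4≥-12); i<j, swap → -16 -14 -11 -10 1 -13 0 -2 -6 -9 -4 -12
j→5 (arr[5]=-13≤-12), i→2 (arr[2]=-11≥-12); i<j, swap → -16 -14 -13 -10 1 -11 0 -2 -6 -9 -4 -12
j→2, i→3; i≥j, return j=2. arr = -16 -14 -13 -10 1 -11 0 -2 -6 -9 -4 -12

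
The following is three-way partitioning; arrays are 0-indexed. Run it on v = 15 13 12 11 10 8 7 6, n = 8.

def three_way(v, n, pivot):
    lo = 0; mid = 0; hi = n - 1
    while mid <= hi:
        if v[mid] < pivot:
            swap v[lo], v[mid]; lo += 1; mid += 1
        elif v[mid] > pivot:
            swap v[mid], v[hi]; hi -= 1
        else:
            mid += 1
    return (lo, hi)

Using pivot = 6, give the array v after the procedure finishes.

6 12 11 10 8 7 13 15

lo=0 mid=0 hi=7
15>6: swap(0,7), hi=6 ⇒ 6 13 12 11 10 8 7 15
6=6: mid=1
13>6: swap(1,6), hi=5 ⇒ 6 7 12 11 10 8 13 15
7>6: swap(1,5), hi=4 ⇒ 6 8 12 11 10 7 13 15
8>6: swap(1,4), hi=3 ⇒ 6 10 12 11 8 7 13 15
10>6: swap(1,3), hi=2 ⇒ 6 11 12 10 8 7 13 15
11>6: swap(1,2), hi=1 ⇒ 6 12 11 10 8 7 13 15
12>6: swap(1,1), hi=0 ⇒ 6 12 11 10 8 7 13 15
done. lo=0 hi=0; v=6 12 11 10 8 7 13 15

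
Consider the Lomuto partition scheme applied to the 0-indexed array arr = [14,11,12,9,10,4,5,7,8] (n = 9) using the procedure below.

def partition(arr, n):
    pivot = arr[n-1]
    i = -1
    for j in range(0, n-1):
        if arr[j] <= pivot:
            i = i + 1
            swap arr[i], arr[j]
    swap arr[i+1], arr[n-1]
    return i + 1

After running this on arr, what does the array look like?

[4,5,7,8,10,14,11,12,9]

pivot=8, i=-1
j=0: 14>8, skip
j=1: 11>8, skip
j=2: 12>8, skip
j=3: 9>8, skip
j=4: 10>8, skip
j=5: 4≤8, i=0, swap(0,5) ⇒ [4,11,12,9,10,14,5,7,8]
j=6: 5≤8, i=1, swap(1,6) ⇒ [4,5,12,9,10,14,11,7,8]
j=7: 7≤8, i=2, swap(2,7) ⇒ [4,5,7,9,10,14,11,12,8]
swap(3,8) ⇒ [4,5,7,8,10,14,11,12,9]; return 3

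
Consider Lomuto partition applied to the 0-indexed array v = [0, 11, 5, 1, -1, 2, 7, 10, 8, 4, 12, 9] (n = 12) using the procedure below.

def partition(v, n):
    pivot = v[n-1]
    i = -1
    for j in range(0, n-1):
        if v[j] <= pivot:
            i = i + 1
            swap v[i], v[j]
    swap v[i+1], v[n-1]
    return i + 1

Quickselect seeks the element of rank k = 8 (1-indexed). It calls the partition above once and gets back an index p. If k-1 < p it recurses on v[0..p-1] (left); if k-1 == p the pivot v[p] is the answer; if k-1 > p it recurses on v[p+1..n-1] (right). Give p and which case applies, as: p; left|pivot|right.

8; left

pivot=9, i=-1
j=0: 0≤9, i=0, swap(0,0) ⇒ [0, 11, 5, 1, -1, 2, 7, 10, 8, 4, 12, 9]
j=1: 11>9, skip
j=2: 5≤9, i=1, swap(1,2) ⇒ [0, 5, 11, 1, -1, 2, 7, 10, 8, 4, 12, 9]
j=3: 1≤9, i=2, swap(2,3) ⇒ [0, 5, 1, 11, -1, 2, 7, 10, 8, 4, 12, 9]
j=4: -1≤9, i=3, swap(3,4) ⇒ [0, 5, 1, -1, 11, 2, 7, 10, 8, 4, 12, 9]
j=5: 2≤9, i=4, swap(4,5) ⇒ [0, 5, 1, -1, 2, 11, 7, 10, 8, 4, 12, 9]
j=6: 7≤9, i=5, swap(5,6) ⇒ [0, 5, 1, -1, 2, 7, 11, 10, 8, 4, 12, 9]
j=7: 10>9, skip
j=8: 8≤9, i=6, swap(6,8) ⇒ [0, 5, 1, -1, 2, 7, 8, 10, 11, 4, 12, 9]
j=9: 4≤9, i=7, swap(7,9) ⇒ [0, 5, 1, -1, 2, 7, 8, 4, 11, 10, 12, 9]
j=10: 12>9, skip
swap(8,11) ⇒ [0, 5, 1, -1, 2, 7, 8, 4, 9, 10, 12, 11]; return 8
p = 8; k-1 = 7 < 8 ⇒ left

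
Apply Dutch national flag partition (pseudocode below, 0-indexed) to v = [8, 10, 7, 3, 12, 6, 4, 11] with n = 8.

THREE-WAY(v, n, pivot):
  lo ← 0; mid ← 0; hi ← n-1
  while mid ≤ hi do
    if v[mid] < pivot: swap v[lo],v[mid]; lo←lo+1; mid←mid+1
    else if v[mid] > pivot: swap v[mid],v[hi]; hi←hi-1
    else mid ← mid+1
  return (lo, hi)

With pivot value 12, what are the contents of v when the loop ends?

[8, 10, 7, 3, 6, 4, 11, 12]

lo=0 mid=0 hi=7
8<12: swap(0,0), lo=1 mid=1 ⇒ [8, 10, 7, 3, 12, 6, 4, 11]
10<12: swap(1,1), lo=2 mid=2 ⇒ [8, 10, 7, 3, 12, 6, 4, 11]
7<12: swap(2,2), lo=3 mid=3 ⇒ [8, 10, 7, 3, 12, 6, 4, 11]
3<12: swap(3,3), lo=4 mid=4 ⇒ [8, 10, 7, 3, 12, 6, 4, 11]
12=12: mid=5
6<12: swap(4,5), lo=5 mid=6 ⇒ [8, 10, 7, 3, 6, 12, 4, 11]
4<12: swap(5,6), lo=6 mid=7 ⇒ [8, 10, 7, 3, 6, 4, 12, 11]
11<12: swap(6,7), lo=7 mid=8 ⇒ [8, 10, 7, 3, 6, 4, 11, 12]
done. lo=7 hi=7; v=[8, 10, 7, 3, 6, 4, 11, 12]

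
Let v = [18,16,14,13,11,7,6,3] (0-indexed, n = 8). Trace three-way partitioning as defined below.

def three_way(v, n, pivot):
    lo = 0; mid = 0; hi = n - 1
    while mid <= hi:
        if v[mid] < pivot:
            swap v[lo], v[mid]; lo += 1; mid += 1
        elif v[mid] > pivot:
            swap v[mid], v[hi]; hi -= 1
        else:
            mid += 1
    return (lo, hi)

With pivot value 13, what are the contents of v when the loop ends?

lo=0 mid=0 hi=7
18>13: swap(0,7), hi=6 ⇒ [3,16,14,13,11,7,6,18]
3<13: swap(0,0), lo=1 mid=1 ⇒ [3,16,14,13,11,7,6,18]
16>13: swap(1,6), hi=5 ⇒ [3,6,14,13,11,7,16,18]
6<13: swap(1,1), lo=2 mid=2 ⇒ [3,6,14,13,11,7,16,18]
14>13: swap(2,5), hi=4 ⇒ [3,6,7,13,11,14,16,18]
7<13: swap(2,2), lo=3 mid=3 ⇒ [3,6,7,13,11,14,16,18]
13=13: mid=4
11<13: swap(3,4), lo=4 mid=5 ⇒ [3,6,7,11,13,14,16,18]
done. lo=4 hi=4; v=[3,6,7,11,13,14,16,18]

[3,6,7,11,13,14,16,18]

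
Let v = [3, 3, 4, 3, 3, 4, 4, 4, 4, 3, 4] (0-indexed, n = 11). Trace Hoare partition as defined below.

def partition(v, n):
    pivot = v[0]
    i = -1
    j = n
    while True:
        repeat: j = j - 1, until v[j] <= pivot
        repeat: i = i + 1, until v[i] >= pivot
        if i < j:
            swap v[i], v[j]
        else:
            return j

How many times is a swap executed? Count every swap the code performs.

pivot = v[0] = 3; i = -1, j = 11
j→9 (v[9]=3≤3), i→0 (v[0]=3≥3); i<j, swap → [3, 3, 4, 3, 3, 4, 4, 4, 4, 3, 4]
j→4 (v[4]=3≤3), i→1 (v[1]=3≥3); i<j, swap → [3, 3, 4, 3, 3, 4, 4, 4, 4, 3, 4]
j→3 (v[3]=3≤3), i→2 (v[2]=4≥3); i<j, swap → [3, 3, 3, 4, 3, 4, 4, 4, 4, 3, 4]
j→2, i→3; i≥j, return j=2. v = [3, 3, 3, 4, 3, 4, 4, 4, 4, 3, 4]

3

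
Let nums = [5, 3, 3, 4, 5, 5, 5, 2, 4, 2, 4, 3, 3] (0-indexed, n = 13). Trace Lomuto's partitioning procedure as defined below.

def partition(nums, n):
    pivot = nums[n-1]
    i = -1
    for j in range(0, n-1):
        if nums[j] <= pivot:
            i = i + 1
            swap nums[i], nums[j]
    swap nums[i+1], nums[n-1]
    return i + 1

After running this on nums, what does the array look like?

[3, 3, 2, 2, 3, 3, 5, 5, 4, 4, 4, 5, 5]

pivot=3, i=-1
j=0: 5>3, skip
j=1: 3≤3, i=0, swap(0,1) ⇒ [3, 5, 3, 4, 5, 5, 5, 2, 4, 2, 4, 3, 3]
j=2: 3≤3, i=1, swap(1,2) ⇒ [3, 3, 5, 4, 5, 5, 5, 2, 4, 2, 4, 3, 3]
j=3: 4>3, skip
j=4: 5>3, skip
j=5: 5>3, skip
j=6: 5>3, skip
j=7: 2≤3, i=2, swap(2,7) ⇒ [3, 3, 2, 4, 5, 5, 5, 5, 4, 2, 4, 3, 3]
j=8: 4>3, skip
j=9: 2≤3, i=3, swap(3,9) ⇒ [3, 3, 2, 2, 5, 5, 5, 5, 4, 4, 4, 3, 3]
j=10: 4>3, skip
j=11: 3≤3, i=4, swap(4,11) ⇒ [3, 3, 2, 2, 3, 5, 5, 5, 4, 4, 4, 5, 3]
swap(5,12) ⇒ [3, 3, 2, 2, 3, 3, 5, 5, 4, 4, 4, 5, 5]; return 5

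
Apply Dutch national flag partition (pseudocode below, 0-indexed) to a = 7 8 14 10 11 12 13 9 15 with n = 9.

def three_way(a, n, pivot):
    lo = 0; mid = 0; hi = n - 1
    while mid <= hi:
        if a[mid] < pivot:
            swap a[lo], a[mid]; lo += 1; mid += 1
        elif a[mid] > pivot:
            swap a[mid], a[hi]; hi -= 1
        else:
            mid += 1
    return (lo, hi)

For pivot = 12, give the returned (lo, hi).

(5, 5)

pivot = 12; lo=0, mid=0, hi=8
a[mid]=7<12: swap a[0],a[0]; lo=1,mid=1 → 7 8 14 10 11 12 13 9 15
a[mid]=8<12: swap a[1],a[1]; lo=2,mid=2 → 7 8 14 10 11 12 13 9 15
a[mid]=14>12: swap a[2],a[8]; hi=7 → 7 8 15 10 11 12 13 9 14
a[mid]=15>12: swap a[2],a[7]; hi=6 → 7 8 9 10 11 12 13 15 14
a[mid]=9<12: swap a[2],a[2]; lo=3,mid=3 → 7 8 9 10 11 12 13 15 14
a[mid]=10<12: swap a[3],a[3]; lo=4,mid=4 → 7 8 9 10 11 12 13 15 14
a[mid]=11<12: swap a[4],a[4]; lo=5,mid=5 → 7 8 9 10 11 12 13 15 14
a[mid]=12=12: mid=6
a[mid]=13>12: swap a[6],a[6]; hi=5 → 7 8 9 10 11 12 13 15 14
end: lo=5, hi=5; a = 7 8 9 10 11 12 13 15 14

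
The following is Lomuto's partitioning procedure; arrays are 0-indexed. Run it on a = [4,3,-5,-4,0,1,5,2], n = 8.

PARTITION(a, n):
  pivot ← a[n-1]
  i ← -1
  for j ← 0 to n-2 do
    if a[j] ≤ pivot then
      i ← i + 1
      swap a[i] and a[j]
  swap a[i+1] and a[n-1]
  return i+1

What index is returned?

4

pivot = a[7] = 2; i = -1
j=0: a[0]=4 > 2 → no swap
j=1: a[1]=3 > 2 → no swap
j=2: a[2]=-5 ≤ 2 → i=0, swap a[0],a[2] → [-5,3,4,-4,0,1,5,2]
j=3: a[3]=-4 ≤ 2 → i=1, swap a[1],a[3] → [-5,-4,4,3,0,1,5,2]
j=4: a[4]=0 ≤ 2 → i=2, swap a[2],a[4] → [-5,-4,0,3,4,1,5,2]
j=5: a[5]=1 ≤ 2 → i=3, swap a[3],a[5] → [-5,-4,0,1,4,3,5,2]
j=6: a[6]=5 > 2 → no swap
final swap a[4],a[7] → [-5,-4,0,1,2,3,5,4]; return 4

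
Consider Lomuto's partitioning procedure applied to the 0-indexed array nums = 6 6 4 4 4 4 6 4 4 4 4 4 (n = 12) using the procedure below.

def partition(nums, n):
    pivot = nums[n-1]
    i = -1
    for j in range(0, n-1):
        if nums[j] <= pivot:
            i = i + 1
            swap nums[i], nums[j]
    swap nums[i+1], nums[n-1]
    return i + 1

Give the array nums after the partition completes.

4 4 4 4 4 4 4 4 4 6 6 6

pivot = nums[11] = 4; i = -1
j=0: nums[0]=6 > 4 → no swap
j=1: nums[1]=6 > 4 → no swap
j=2: nums[2]=4 ≤ 4 → i=0, swap nums[0],nums[2] → 4 6 6 4 4 4 6 4 4 4 4 4
j=3: nums[3]=4 ≤ 4 → i=1, swap nums[1],nums[3] → 4 4 6 6 4 4 6 4 4 4 4 4
j=4: nums[4]=4 ≤ 4 → i=2, swap nums[2],nums[4] → 4 4 4 6 6 4 6 4 4 4 4 4
j=5: nums[5]=4 ≤ 4 → i=3, swap nums[3],nums[5] → 4 4 4 4 6 6 6 4 4 4 4 4
j=6: nums[6]=6 > 4 → no swap
j=7: nums[7]=4 ≤ 4 → i=4, swap nums[4],nums[7] → 4 4 4 4 4 6 6 6 4 4 4 4
j=8: nums[8]=4 ≤ 4 → i=5, swap nums[5],nums[8] → 4 4 4 4 4 4 6 6 6 4 4 4
j=9: nums[9]=4 ≤ 4 → i=6, swap nums[6],nums[9] → 4 4 4 4 4 4 4 6 6 6 4 4
j=10: nums[10]=4 ≤ 4 → i=7, swap nums[7],nums[10] → 4 4 4 4 4 4 4 4 6 6 6 4
final swap nums[8],nums[11] → 4 4 4 4 4 4 4 4 4 6 6 6; return 8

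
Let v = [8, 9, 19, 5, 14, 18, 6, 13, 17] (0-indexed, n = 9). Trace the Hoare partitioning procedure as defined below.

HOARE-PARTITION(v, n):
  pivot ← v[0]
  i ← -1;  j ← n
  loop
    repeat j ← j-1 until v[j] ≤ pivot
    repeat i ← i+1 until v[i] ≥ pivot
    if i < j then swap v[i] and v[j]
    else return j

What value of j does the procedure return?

pivot = v[0] = 8; i = -1, j = 9
j→6 (v[6]=6≤8), i→0 (v[0]=8≥8); i<j, swap → [6, 9, 19, 5, 14, 18, 8, 13, 17]
j→3 (v[3]=5≤8), i→1 (v[1]=9≥8); i<j, swap → [6, 5, 19, 9, 14, 18, 8, 13, 17]
j→1, i→2; i≥j, return j=1. v = [6, 5, 19, 9, 14, 18, 8, 13, 17]

1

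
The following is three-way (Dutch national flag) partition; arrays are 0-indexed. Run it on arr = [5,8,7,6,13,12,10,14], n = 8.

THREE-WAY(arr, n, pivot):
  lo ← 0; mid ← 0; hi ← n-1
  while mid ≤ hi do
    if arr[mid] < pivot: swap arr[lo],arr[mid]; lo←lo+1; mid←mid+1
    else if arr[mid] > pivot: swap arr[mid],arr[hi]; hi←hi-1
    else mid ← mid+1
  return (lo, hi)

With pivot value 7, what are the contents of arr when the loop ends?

[5,6,7,13,12,10,14,8]

pivot = 7; lo=0, mid=0, hi=7
arr[mid]=5<7: swap arr[0],arr[0]; lo=1,mid=1 → [5,8,7,6,13,12,10,14]
arr[mid]=8>7: swap arr[1],arr[7]; hi=6 → [5,14,7,6,13,12,10,8]
arr[mid]=14>7: swap arr[1],arr[6]; hi=5 → [5,10,7,6,13,12,14,8]
arr[mid]=10>7: swap arr[1],arr[5]; hi=4 → [5,12,7,6,13,10,14,8]
arr[mid]=12>7: swap arr[1],arr[4]; hi=3 → [5,13,7,6,12,10,14,8]
arr[mid]=13>7: swap arr[1],arr[3]; hi=2 → [5,6,7,13,12,10,14,8]
arr[mid]=6<7: swap arr[1],arr[1]; lo=2,mid=2 → [5,6,7,13,12,10,14,8]
arr[mid]=7=7: mid=3
end: lo=2, hi=2; arr = [5,6,7,13,12,10,14,8]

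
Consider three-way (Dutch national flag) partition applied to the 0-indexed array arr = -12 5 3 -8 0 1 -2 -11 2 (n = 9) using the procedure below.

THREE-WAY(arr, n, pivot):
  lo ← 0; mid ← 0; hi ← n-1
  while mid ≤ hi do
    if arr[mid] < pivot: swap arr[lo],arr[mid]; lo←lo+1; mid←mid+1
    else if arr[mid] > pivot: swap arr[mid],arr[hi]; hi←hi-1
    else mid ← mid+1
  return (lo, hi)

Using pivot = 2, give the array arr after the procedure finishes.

pivot = 2; lo=0, mid=0, hi=8
arr[mid]=-12<2: swap arr[0],arr[0]; lo=1,mid=1 → -12 5 3 -8 0 1 -2 -11 2
arr[mid]=5>2: swap arr[1],arr[8]; hi=7 → -12 2 3 -8 0 1 -2 -11 5
arr[mid]=2=2: mid=2
arr[mid]=3>2: swap arr[2],arr[7]; hi=6 → -12 2 -11 -8 0 1 -2 3 5
arr[mid]=-11<2: swap arr[1],arr[2]; lo=2,mid=3 → -12 -11 2 -8 0 1 -2 3 5
arr[mid]=-8<2: swap arr[2],arr[3]; lo=3,mid=4 → -12 -11 -8 2 0 1 -2 3 5
arr[mid]=0<2: swap arr[3],arr[4]; lo=4,mid=5 → -12 -11 -8 0 2 1 -2 3 5
arr[mid]=1<2: swap arr[4],arr[5]; lo=5,mid=6 → -12 -11 -8 0 1 2 -2 3 5
arr[mid]=-2<2: swap arr[5],arr[6]; lo=6,mid=7 → -12 -11 -8 0 1 -2 2 3 5
end: lo=6, hi=6; arr = -12 -11 -8 0 1 -2 2 3 5

-12 -11 -8 0 1 -2 2 3 5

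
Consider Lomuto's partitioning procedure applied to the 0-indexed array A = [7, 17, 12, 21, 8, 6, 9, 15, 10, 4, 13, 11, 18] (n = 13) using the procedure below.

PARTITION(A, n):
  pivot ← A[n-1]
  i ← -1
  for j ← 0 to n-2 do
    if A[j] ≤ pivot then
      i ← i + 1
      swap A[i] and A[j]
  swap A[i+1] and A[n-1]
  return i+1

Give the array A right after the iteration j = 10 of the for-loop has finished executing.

[7, 17, 12, 8, 6, 9, 15, 10, 4, 13, 21, 11, 18]

pivot=18, i=-1
j=0: 7≤18, i=0, swap(0,0) ⇒ [7, 17, 12, 21, 8, 6, 9, 15, 10, 4, 13, 11, 18]
j=1: 17≤18, i=1, swap(1,1) ⇒ [7, 17, 12, 21, 8, 6, 9, 15, 10, 4, 13, 11, 18]
j=2: 12≤18, i=2, swap(2,2) ⇒ [7, 17, 12, 21, 8, 6, 9, 15, 10, 4, 13, 11, 18]
j=3: 21>18, skip
j=4: 8≤18, i=3, swap(3,4) ⇒ [7, 17, 12, 8, 21, 6, 9, 15, 10, 4, 13, 11, 18]
j=5: 6≤18, i=4, swap(4,5) ⇒ [7, 17, 12, 8, 6, 21, 9, 15, 10, 4, 13, 11, 18]
j=6: 9≤18, i=5, swap(5,6) ⇒ [7, 17, 12, 8, 6, 9, 21, 15, 10, 4, 13, 11, 18]
j=7: 15≤18, i=6, swap(6,7) ⇒ [7, 17, 12, 8, 6, 9, 15, 21, 10, 4, 13, 11, 18]
j=8: 10≤18, i=7, swap(7,8) ⇒ [7, 17, 12, 8, 6, 9, 15, 10, 21, 4, 13, 11, 18]
j=9: 4≤18, i=8, swap(8,9) ⇒ [7, 17, 12, 8, 6, 9, 15, 10, 4, 21, 13, 11, 18]
j=10: 13≤18, i=9, swap(9,10) ⇒ [7, 17, 12, 8, 6, 9, 15, 10, 4, 13, 21, 11, 18]
(after j=10) A = [7, 17, 12, 8, 6, 9, 15, 10, 4, 13, 21, 11, 18]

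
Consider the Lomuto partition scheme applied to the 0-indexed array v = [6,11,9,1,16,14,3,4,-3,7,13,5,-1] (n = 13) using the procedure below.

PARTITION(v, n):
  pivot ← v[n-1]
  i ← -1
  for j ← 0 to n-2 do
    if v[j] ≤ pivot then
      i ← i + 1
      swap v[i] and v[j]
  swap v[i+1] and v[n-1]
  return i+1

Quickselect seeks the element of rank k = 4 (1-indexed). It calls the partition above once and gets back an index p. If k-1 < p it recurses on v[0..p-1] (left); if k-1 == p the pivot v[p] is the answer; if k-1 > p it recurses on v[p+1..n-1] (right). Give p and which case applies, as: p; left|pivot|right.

pivot=-1, i=-1
j=0: 6>-1, skip
j=1: 11>-1, skip
j=2: 9>-1, skip
j=3: 1>-1, skip
j=4: 16>-1, skip
j=5: 14>-1, skip
j=6: 3>-1, skip
j=7: 4>-1, skip
j=8: -3≤-1, i=0, swap(0,8) ⇒ [-3,11,9,1,16,14,3,4,6,7,13,5,-1]
j=9: 7>-1, skip
j=10: 13>-1, skip
j=11: 5>-1, skip
swap(1,12) ⇒ [-3,-1,9,1,16,14,3,4,6,7,13,5,11]; return 1
p = 1; k-1 = 3 > 1 ⇒ right

1; right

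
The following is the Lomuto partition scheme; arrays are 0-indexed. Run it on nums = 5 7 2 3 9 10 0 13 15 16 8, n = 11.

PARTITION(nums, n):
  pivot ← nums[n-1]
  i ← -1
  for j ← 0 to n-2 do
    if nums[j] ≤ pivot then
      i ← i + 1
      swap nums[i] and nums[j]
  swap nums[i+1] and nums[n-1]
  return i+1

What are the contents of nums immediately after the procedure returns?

5 7 2 3 0 8 9 13 15 16 10

pivot = nums[10] = 8; i = -1
j=0: nums[0]=5 ≤ 8 → i=0, swap nums[0],nums[0] (no change) → 5 7 2 3 9 10 0 13 15 16 8
j=1: nums[1]=7 ≤ 8 → i=1, swap nums[1],nums[1] (no change) → 5 7 2 3 9 10 0 13 15 16 8
j=2: nums[2]=2 ≤ 8 → i=2, swap nums[2],nums[2] (no change) → 5 7 2 3 9 10 0 13 15 16 8
j=3: nums[3]=3 ≤ 8 → i=3, swap nums[3],nums[3] (no change) → 5 7 2 3 9 10 0 13 15 16 8
j=4: nums[4]=9 > 8 → no swap
j=5: nums[5]=10 > 8 → no swap
j=6: nums[6]=0 ≤ 8 → i=4, swap nums[4],nums[6] → 5 7 2 3 0 10 9 13 15 16 8
j=7: nums[7]=13 > 8 → no swap
j=8: nums[8]=15 > 8 → no swap
j=9: nums[9]=16 > 8 → no swap
final swap nums[5],nums[10] → 5 7 2 3 0 8 9 13 15 16 10; return 5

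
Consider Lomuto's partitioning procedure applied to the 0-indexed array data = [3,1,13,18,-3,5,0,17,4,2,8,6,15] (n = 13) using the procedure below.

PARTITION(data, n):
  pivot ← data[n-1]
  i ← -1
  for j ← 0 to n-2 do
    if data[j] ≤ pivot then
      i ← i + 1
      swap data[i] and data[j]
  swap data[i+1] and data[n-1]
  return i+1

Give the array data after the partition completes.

pivot=15, i=-1
j=0: 3≤15, i=0, swap(0,0) ⇒ [3,1,13,18,-3,5,0,17,4,2,8,6,15]
j=1: 1≤15, i=1, swap(1,1) ⇒ [3,1,13,18,-3,5,0,17,4,2,8,6,15]
j=2: 13≤15, i=2, swap(2,2) ⇒ [3,1,13,18,-3,5,0,17,4,2,8,6,15]
j=3: 18>15, skip
j=4: -3≤15, i=3, swap(3,4) ⇒ [3,1,13,-3,18,5,0,17,4,2,8,6,15]
j=5: 5≤15, i=4, swap(4,5) ⇒ [3,1,13,-3,5,18,0,17,4,2,8,6,15]
j=6: 0≤15, i=5, swap(5,6) ⇒ [3,1,13,-3,5,0,18,17,4,2,8,6,15]
j=7: 17>15, skip
j=8: 4≤15, i=6, swap(6,8) ⇒ [3,1,13,-3,5,0,4,17,18,2,8,6,15]
j=9: 2≤15, i=7, swap(7,9) ⇒ [3,1,13,-3,5,0,4,2,18,17,8,6,15]
j=10: 8≤15, i=8, swap(8,10) ⇒ [3,1,13,-3,5,0,4,2,8,17,18,6,15]
j=11: 6≤15, i=9, swap(9,11) ⇒ [3,1,13,-3,5,0,4,2,8,6,18,17,15]
swap(10,12) ⇒ [3,1,13,-3,5,0,4,2,8,6,15,17,18]; return 10

[3,1,13,-3,5,0,4,2,8,6,15,17,18]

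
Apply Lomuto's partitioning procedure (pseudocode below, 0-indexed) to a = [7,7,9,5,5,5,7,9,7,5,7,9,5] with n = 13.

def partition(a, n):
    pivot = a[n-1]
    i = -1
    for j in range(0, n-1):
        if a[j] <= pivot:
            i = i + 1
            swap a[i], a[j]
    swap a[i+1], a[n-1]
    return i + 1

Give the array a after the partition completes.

pivot=5, i=-1
j=0: 7>5, skip
j=1: 7>5, skip
j=2: 9>5, skip
j=3: 5≤5, i=0, swap(0,3) ⇒ [5,7,9,7,5,5,7,9,7,5,7,9,5]
j=4: 5≤5, i=1, swap(1,4) ⇒ [5,5,9,7,7,5,7,9,7,5,7,9,5]
j=5: 5≤5, i=2, swap(2,5) ⇒ [5,5,5,7,7,9,7,9,7,5,7,9,5]
j=6: 7>5, skip
j=7: 9>5, skip
j=8: 7>5, skip
j=9: 5≤5, i=3, swap(3,9) ⇒ [5,5,5,5,7,9,7,9,7,7,7,9,5]
j=10: 7>5, skip
j=11: 9>5, skip
swap(4,12) ⇒ [5,5,5,5,5,9,7,9,7,7,7,9,7]; return 4

[5,5,5,5,5,9,7,9,7,7,7,9,7]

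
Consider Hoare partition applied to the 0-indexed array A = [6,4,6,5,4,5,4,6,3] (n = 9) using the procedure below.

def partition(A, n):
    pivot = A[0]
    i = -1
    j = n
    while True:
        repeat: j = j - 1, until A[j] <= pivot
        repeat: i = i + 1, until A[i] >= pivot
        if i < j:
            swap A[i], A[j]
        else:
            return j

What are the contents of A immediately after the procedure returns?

pivot = A[0] = 6; i = -1, j = 9
j→8 (A[8]=3≤6), i→0 (A[0]=6≥6); i<j, swap → [3,4,6,5,4,5,4,6,6]
j→7 (A[7]=6≤6), i→2 (A[2]=6≥6); i<j, swap → [3,4,6,5,4,5,4,6,6]
j→6, i→7; i≥j, return j=6. A = [3,4,6,5,4,5,4,6,6]

[3,4,6,5,4,5,4,6,6]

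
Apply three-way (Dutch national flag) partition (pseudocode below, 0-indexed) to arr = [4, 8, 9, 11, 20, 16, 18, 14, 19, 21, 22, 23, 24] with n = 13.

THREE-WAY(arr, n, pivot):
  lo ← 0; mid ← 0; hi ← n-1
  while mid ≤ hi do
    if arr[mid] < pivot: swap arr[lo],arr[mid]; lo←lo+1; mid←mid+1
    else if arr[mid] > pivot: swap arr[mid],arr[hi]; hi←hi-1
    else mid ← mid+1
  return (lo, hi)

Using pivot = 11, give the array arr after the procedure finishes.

[4, 8, 9, 11, 16, 18, 14, 19, 21, 22, 23, 24, 20]

lo=0 mid=0 hi=12
4<11: swap(0,0), lo=1 mid=1 ⇒ [4, 8, 9, 11, 20, 16, 18, 14, 19, 21, 22, 23, 24]
8<11: swap(1,1), lo=2 mid=2 ⇒ [4, 8, 9, 11, 20, 16, 18, 14, 19, 21, 22, 23, 24]
9<11: swap(2,2), lo=3 mid=3 ⇒ [4, 8, 9, 11, 20, 16, 18, 14, 19, 21, 22, 23, 24]
11=11: mid=4
20>11: swap(4,12), hi=11 ⇒ [4, 8, 9, 11, 24, 16, 18, 14, 19, 21, 22, 23, 20]
24>11: swap(4,11), hi=10 ⇒ [4, 8, 9, 11, 23, 16, 18, 14, 19, 21, 22, 24, 20]
23>11: swap(4,10), hi=9 ⇒ [4, 8, 9, 11, 22, 16, 18, 14, 19, 21, 23, 24, 20]
22>11: swap(4,9), hi=8 ⇒ [4, 8, 9, 11, 21, 16, 18, 14, 19, 22, 23, 24, 20]
21>11: swap(4,8), hi=7 ⇒ [4, 8, 9, 11, 19, 16, 18, 14, 21, 22, 23, 24, 20]
19>11: swap(4,7), hi=6 ⇒ [4, 8, 9, 11, 14, 16, 18, 19, 21, 22, 23, 24, 20]
14>11: swap(4,6), hi=5 ⇒ [4, 8, 9, 11, 18, 16, 14, 19, 21, 22, 23, 24, 20]
18>11: swap(4,5), hi=4 ⇒ [4, 8, 9, 11, 16, 18, 14, 19, 21, 22, 23, 24, 20]
16>11: swap(4,4), hi=3 ⇒ [4, 8, 9, 11, 16, 18, 14, 19, 21, 22, 23, 24, 20]
done. lo=3 hi=3; arr=[4, 8, 9, 11, 16, 18, 14, 19, 21, 22, 23, 24, 20]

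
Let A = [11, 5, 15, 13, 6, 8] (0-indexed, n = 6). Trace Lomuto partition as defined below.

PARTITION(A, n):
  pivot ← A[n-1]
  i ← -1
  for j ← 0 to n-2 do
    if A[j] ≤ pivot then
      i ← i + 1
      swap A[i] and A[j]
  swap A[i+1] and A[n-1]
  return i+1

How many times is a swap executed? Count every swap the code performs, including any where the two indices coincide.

pivot = A[5] = 8; i = -1
j=0: A[0]=11 > 8 → no swap
j=1: A[1]=5 ≤ 8 → i=0, swap A[0],A[1] → [5, 11, 15, 13, 6, 8]
j=2: A[2]=15 > 8 → no swap
j=3: A[3]=13 > 8 → no swap
j=4: A[4]=6 ≤ 8 → i=1, swap A[1],A[4] → [5, 6, 15, 13, 11, 8]
final swap A[2],A[5] → [5, 6, 8, 13, 11, 15]; return 2

3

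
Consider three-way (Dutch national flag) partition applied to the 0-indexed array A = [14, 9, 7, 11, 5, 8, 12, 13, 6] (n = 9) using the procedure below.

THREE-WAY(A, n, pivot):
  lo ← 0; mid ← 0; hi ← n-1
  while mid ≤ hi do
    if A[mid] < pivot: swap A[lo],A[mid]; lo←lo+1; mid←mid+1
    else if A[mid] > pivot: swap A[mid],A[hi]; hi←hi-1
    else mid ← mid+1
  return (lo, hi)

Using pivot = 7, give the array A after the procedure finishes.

[6, 5, 7, 11, 8, 12, 13, 9, 14]

lo=0 mid=0 hi=8
14>7: swap(0,8), hi=7 ⇒ [6, 9, 7, 11, 5, 8, 12, 13, 14]
6<7: swap(0,0), lo=1 mid=1 ⇒ [6, 9, 7, 11, 5, 8, 12, 13, 14]
9>7: swap(1,7), hi=6 ⇒ [6, 13, 7, 11, 5, 8, 12, 9, 14]
13>7: swap(1,6), hi=5 ⇒ [6, 12, 7, 11, 5, 8, 13, 9, 14]
12>7: swap(1,5), hi=4 ⇒ [6, 8, 7, 11, 5, 12, 13, 9, 14]
8>7: swap(1,4), hi=3 ⇒ [6, 5, 7, 11, 8, 12, 13, 9, 14]
5<7: swap(1,1), lo=2 mid=2 ⇒ [6, 5, 7, 11, 8, 12, 13, 9, 14]
7=7: mid=3
11>7: swap(3,3), hi=2 ⇒ [6, 5, 7, 11, 8, 12, 13, 9, 14]
done. lo=2 hi=2; A=[6, 5, 7, 11, 8, 12, 13, 9, 14]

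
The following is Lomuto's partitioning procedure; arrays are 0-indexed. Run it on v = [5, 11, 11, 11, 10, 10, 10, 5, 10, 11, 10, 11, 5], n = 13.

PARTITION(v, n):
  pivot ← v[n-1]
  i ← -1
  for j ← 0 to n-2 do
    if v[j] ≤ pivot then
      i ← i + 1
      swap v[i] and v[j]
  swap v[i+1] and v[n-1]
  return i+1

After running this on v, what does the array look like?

pivot = v[12] = 5; i = -1
j=0: v[0]=5 ≤ 5 → i=0, swap v[0],v[0] (no change) → [5, 11, 11, 11, 10, 10, 10, 5, 10, 11, 10, 11, 5]
j=1: v[1]=11 > 5 → no swap
j=2: v[2]=11 > 5 → no swap
j=3: v[3]=11 > 5 → no swap
j=4: v[4]=10 > 5 → no swap
j=5: v[5]=10 > 5 → no swap
j=6: v[6]=10 > 5 → no swap
j=7: v[7]=5 ≤ 5 → i=1, swap v[1],v[7] → [5, 5, 11, 11, 10, 10, 10, 11, 10, 11, 10, 11, 5]
j=8: v[8]=10 > 5 → no swap
j=9: v[9]=11 > 5 → no swap
j=10: v[10]=10 > 5 → no swap
j=11: v[11]=11 > 5 → no swap
final swap v[2],v[12] → [5, 5, 5, 11, 10, 10, 10, 11, 10, 11, 10, 11, 11]; return 2

[5, 5, 5, 11, 10, 10, 10, 11, 10, 11, 10, 11, 11]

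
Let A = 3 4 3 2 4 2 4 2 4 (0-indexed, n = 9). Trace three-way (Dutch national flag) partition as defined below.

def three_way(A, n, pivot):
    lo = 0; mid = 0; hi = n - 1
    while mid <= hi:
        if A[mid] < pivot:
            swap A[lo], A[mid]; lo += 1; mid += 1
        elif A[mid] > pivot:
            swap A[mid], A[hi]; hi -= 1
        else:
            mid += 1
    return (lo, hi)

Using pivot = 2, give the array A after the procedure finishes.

pivot = 2; lo=0, mid=0, hi=8
A[mid]=3>2: swap A[0],A[8]; hi=7 → 4 4 3 2 4 2 4 2 3
A[mid]=4>2: swap A[0],A[7]; hi=6 → 2 4 3 2 4 2 4 4 3
A[mid]=2=2: mid=1
A[mid]=4>2: swap A[1],A[6]; hi=5 → 2 4 3 2 4 2 4 4 3
A[mid]=4>2: swap A[1],A[5]; hi=4 → 2 2 3 2 4 4 4 4 3
A[mid]=2=2: mid=2
A[mid]=3>2: swap A[2],A[4]; hi=3 → 2 2 4 2 3 4 4 4 3
A[mid]=4>2: swap A[2],A[3]; hi=2 → 2 2 2 4 3 4 4 4 3
A[mid]=2=2: mid=3
end: lo=0, hi=2; A = 2 2 2 4 3 4 4 4 3

2 2 2 4 3 4 4 4 3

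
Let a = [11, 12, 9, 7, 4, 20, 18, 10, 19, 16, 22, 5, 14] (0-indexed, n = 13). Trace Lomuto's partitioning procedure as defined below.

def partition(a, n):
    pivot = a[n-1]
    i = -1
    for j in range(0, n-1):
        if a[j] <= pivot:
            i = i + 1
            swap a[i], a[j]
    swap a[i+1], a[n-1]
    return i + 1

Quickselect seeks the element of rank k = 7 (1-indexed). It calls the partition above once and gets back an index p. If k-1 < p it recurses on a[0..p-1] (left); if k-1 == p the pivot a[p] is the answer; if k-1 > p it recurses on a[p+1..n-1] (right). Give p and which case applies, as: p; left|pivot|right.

7; left

pivot = a[12] = 14; i = -1
j=0: a[0]=11 ≤ 14 → i=0, swap a[0],a[0] (no change) → [11, 12, 9, 7, 4, 20, 18, 10, 19, 16, 22, 5, 14]
j=1: a[1]=12 ≤ 14 → i=1, swap a[1],a[1] (no change) → [11, 12, 9, 7, 4, 20, 18, 10, 19, 16, 22, 5, 14]
j=2: a[2]=9 ≤ 14 → i=2, swap a[2],a[2] (no change) → [11, 12, 9, 7, 4, 20, 18, 10, 19, 16, 22, 5, 14]
j=3: a[3]=7 ≤ 14 → i=3, swap a[3],a[3] (no change) → [11, 12, 9, 7, 4, 20, 18, 10, 19, 16, 22, 5, 14]
j=4: a[4]=4 ≤ 14 → i=4, swap a[4],a[4] (no change) → [11, 12, 9, 7, 4, 20, 18, 10, 19, 16, 22, 5, 14]
j=5: a[5]=20 > 14 → no swap
j=6: a[6]=18 > 14 → no swap
j=7: a[7]=10 ≤ 14 → i=5, swap a[5],a[7] → [11, 12, 9, 7, 4, 10, 18, 20, 19, 16, 22, 5, 14]
j=8: a[8]=19 > 14 → no swap
j=9: a[9]=16 > 14 → no swap
j=10: a[10]=22 > 14 → no swap
j=11: a[11]=5 ≤ 14 → i=6, swap a[6],a[11] → [11, 12, 9, 7, 4, 10, 5, 20, 19, 16, 22, 18, 14]
final swap a[7],a[12] → [11, 12, 9, 7, 4, 10, 5, 14, 19, 16, 22, 18, 20]; return 7
p = 7; k-1 = 6 < 7 ⇒ left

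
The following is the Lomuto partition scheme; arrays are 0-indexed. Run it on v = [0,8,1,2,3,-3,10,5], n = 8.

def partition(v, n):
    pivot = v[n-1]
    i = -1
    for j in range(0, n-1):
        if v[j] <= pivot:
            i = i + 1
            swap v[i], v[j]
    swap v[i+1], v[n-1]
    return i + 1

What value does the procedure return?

5

pivot = v[7] = 5; i = -1
j=0: v[0]=0 ≤ 5 → i=0, swap v[0],v[0] (no change) → [0,8,1,2,3,-3,10,5]
j=1: v[1]=8 > 5 → no swap
j=2: v[2]=1 ≤ 5 → i=1, swap v[1],v[2] → [0,1,8,2,3,-3,10,5]
j=3: v[3]=2 ≤ 5 → i=2, swap v[2],v[3] → [0,1,2,8,3,-3,10,5]
j=4: v[4]=3 ≤ 5 → i=3, swap v[3],v[4] → [0,1,2,3,8,-3,10,5]
j=5: v[5]=-3 ≤ 5 → i=4, swap v[4],v[5] → [0,1,2,3,-3,8,10,5]
j=6: v[6]=10 > 5 → no swap
final swap v[5],v[7] → [0,1,2,3,-3,5,10,8]; return 5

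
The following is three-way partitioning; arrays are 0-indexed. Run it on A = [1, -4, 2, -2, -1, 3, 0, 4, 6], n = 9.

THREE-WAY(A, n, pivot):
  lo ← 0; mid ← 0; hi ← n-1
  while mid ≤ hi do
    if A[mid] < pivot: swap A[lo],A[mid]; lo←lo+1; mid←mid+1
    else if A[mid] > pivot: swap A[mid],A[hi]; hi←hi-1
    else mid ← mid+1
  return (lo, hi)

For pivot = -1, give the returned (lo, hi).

pivot = -1; lo=0, mid=0, hi=8
A[mid]=1>-1: swap A[0],A[8]; hi=7 → [6, -4, 2, -2, -1, 3, 0, 4, 1]
A[mid]=6>-1: swap A[0],A[7]; hi=6 → [4, -4, 2, -2, -1, 3, 0, 6, 1]
A[mid]=4>-1: swap A[0],A[6]; hi=5 → [0, -4, 2, -2, -1, 3, 4, 6, 1]
A[mid]=0>-1: swap A[0],A[5]; hi=4 → [3, -4, 2, -2, -1, 0, 4, 6, 1]
A[mid]=3>-1: swap A[0],A[4]; hi=3 → [-1, -4, 2, -2, 3, 0, 4, 6, 1]
A[mid]=-1=-1: mid=1
A[mid]=-4<-1: swap A[0],A[1]; lo=1,mid=2 → [-4, -1, 2, -2, 3, 0, 4, 6, 1]
A[mid]=2>-1: swap A[2],A[3]; hi=2 → [-4, -1, -2, 2, 3, 0, 4, 6, 1]
A[mid]=-2<-1: swap A[1],A[2]; lo=2,mid=3 → [-4, -2, -1, 2, 3, 0, 4, 6, 1]
end: lo=2, hi=2; A = [-4, -2, -1, 2, 3, 0, 4, 6, 1]

(2, 2)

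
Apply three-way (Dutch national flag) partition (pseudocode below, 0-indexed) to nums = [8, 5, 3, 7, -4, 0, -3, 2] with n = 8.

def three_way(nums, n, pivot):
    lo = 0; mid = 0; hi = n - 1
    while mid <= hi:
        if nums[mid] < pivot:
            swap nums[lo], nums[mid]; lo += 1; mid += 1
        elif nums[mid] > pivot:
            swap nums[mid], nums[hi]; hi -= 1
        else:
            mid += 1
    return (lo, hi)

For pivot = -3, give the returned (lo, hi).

(1, 1)

pivot = -3; lo=0, mid=0, hi=7
nums[mid]=8>-3: swap nums[0],nums[7]; hi=6 → [2, 5, 3, 7, -4, 0, -3, 8]
nums[mid]=2>-3: swap nums[0],nums[6]; hi=5 → [-3, 5, 3, 7, -4, 0, 2, 8]
nums[mid]=-3=-3: mid=1
nums[mid]=5>-3: swap nums[1],nums[5]; hi=4 → [-3, 0, 3, 7, -4, 5, 2, 8]
nums[mid]=0>-3: swap nums[1],nums[4]; hi=3 → [-3, -4, 3, 7, 0, 5, 2, 8]
nums[mid]=-4<-3: swap nums[0],nums[1]; lo=1,mid=2 → [-4, -3, 3, 7, 0, 5, 2, 8]
nums[mid]=3>-3: swap nums[2],nums[3]; hi=2 → [-4, -3, 7, 3, 0, 5, 2, 8]
nums[mid]=7>-3: swap nums[2],nums[2]; hi=1 → [-4, -3, 7, 3, 0, 5, 2, 8]
end: lo=1, hi=1; nums = [-4, -3, 7, 3, 0, 5, 2, 8]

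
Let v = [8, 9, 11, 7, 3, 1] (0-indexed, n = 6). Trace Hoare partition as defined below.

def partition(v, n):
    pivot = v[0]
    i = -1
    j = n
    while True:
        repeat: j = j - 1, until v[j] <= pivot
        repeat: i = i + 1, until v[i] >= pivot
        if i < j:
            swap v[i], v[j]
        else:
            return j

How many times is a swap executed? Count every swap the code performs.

pivot = v[0] = 8; i = -1, j = 6
j→5 (v[5]=1≤8), i→0 (v[0]=8≥8); i<j, swap → [1, 9, 11, 7, 3, 8]
j→4 (v[4]=3≤8), i→1 (v[1]=9≥8); i<j, swap → [1, 3, 11, 7, 9, 8]
j→3 (v[3]=7≤8), i→2 (v[2]=11≥8); i<j, swap → [1, 3, 7, 11, 9, 8]
j→2, i→3; i≥j, return j=2. v = [1, 3, 7, 11, 9, 8]

3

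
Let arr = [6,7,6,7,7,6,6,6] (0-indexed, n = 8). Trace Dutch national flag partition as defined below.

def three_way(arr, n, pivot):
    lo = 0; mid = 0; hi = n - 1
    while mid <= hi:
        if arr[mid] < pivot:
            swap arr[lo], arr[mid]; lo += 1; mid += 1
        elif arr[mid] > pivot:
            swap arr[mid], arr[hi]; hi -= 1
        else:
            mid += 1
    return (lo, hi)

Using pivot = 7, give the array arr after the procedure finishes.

pivot = 7; lo=0, mid=0, hi=7
arr[mid]=6<7: swap arr[0],arr[0]; lo=1,mid=1 → [6,7,6,7,7,6,6,6]
arr[mid]=7=7: mid=2
arr[mid]=6<7: swap arr[1],arr[2]; lo=2,mid=3 → [6,6,7,7,7,6,6,6]
arr[mid]=7=7: mid=4
arr[mid]=7=7: mid=5
arr[mid]=6<7: swap arr[2],arr[5]; lo=3,mid=6 → [6,6,6,7,7,7,6,6]
arr[mid]=6<7: swap arr[3],arr[6]; lo=4,mid=7 → [6,6,6,6,7,7,7,6]
arr[mid]=6<7: swap arr[4],arr[7]; lo=5,mid=8 → [6,6,6,6,6,7,7,7]
end: lo=5, hi=7; arr = [6,6,6,6,6,7,7,7]

[6,6,6,6,6,7,7,7]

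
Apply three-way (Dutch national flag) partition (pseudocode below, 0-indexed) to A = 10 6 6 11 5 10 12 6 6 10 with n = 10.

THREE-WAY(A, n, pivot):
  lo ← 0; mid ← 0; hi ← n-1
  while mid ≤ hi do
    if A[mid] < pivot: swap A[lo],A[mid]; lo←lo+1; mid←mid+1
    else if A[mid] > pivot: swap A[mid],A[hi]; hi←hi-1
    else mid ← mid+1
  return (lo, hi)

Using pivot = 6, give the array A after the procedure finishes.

5 6 6 6 6 12 10 11 10 10

pivot = 6; lo=0, mid=0, hi=9
A[mid]=10>6: swap A[0],A[9]; hi=8 → 10 6 6 11 5 10 12 6 6 10
A[mid]=10>6: swap A[0],A[8]; hi=7 → 6 6 6 11 5 10 12 6 10 10
A[mid]=6=6: mid=1
A[mid]=6=6: mid=2
A[mid]=6=6: mid=3
A[mid]=11>6: swap A[3],A[7]; hi=6 → 6 6 6 6 5 10 12 11 10 10
A[mid]=6=6: mid=4
A[mid]=5<6: swap A[0],A[4]; lo=1,mid=5 → 5 6 6 6 6 10 12 11 10 10
A[mid]=10>6: swap A[5],A[6]; hi=5 → 5 6 6 6 6 12 10 11 10 10
A[mid]=12>6: swap A[5],A[5]; hi=4 → 5 6 6 6 6 12 10 11 10 10
end: lo=1, hi=4; A = 5 6 6 6 6 12 10 11 10 10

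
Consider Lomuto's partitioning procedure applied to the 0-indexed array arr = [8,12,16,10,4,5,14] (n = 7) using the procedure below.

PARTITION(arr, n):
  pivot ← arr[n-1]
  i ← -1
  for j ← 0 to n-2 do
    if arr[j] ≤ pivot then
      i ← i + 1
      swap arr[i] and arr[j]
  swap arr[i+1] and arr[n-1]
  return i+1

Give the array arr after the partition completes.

pivot = arr[6] = 14; i = -1
j=0: arr[0]=8 ≤ 14 → i=0, swap arr[0],arr[0] (no change) → [8,12,16,10,4,5,14]
j=1: arr[1]=12 ≤ 14 → i=1, swap arr[1],arr[1] (no change) → [8,12,16,10,4,5,14]
j=2: arr[2]=16 > 14 → no swap
j=3: arr[3]=10 ≤ 14 → i=2, swap arr[2],arr[3] → [8,12,10,16,4,5,14]
j=4: arr[4]=4 ≤ 14 → i=3, swap arr[3],arr[4] → [8,12,10,4,16,5,14]
j=5: arr[5]=5 ≤ 14 → i=4, swap arr[4],arr[5] → [8,12,10,4,5,16,14]
final swap arr[5],arr[6] → [8,12,10,4,5,14,16]; return 5

[8,12,10,4,5,14,16]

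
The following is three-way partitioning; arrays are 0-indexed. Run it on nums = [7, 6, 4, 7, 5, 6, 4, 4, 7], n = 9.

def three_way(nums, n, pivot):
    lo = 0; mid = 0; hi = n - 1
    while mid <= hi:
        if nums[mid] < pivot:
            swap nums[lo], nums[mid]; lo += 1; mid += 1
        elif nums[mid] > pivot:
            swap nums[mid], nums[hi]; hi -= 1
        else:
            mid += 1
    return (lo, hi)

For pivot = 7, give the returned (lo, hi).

(6, 8)

pivot = 7; lo=0, mid=0, hi=8
nums[mid]=7=7: mid=1
nums[mid]=6<7: swap nums[0],nums[1]; lo=1,mid=2 → [6, 7, 4, 7, 5, 6, 4, 4, 7]
nums[mid]=4<7: swap nums[1],nums[2]; lo=2,mid=3 → [6, 4, 7, 7, 5, 6, 4, 4, 7]
nums[mid]=7=7: mid=4
nums[mid]=5<7: swap nums[2],nums[4]; lo=3,mid=5 → [6, 4, 5, 7, 7, 6, 4, 4, 7]
nums[mid]=6<7: swap nums[3],nums[5]; lo=4,mid=6 → [6, 4, 5, 6, 7, 7, 4, 4, 7]
nums[mid]=4<7: swap nums[4],nums[6]; lo=5,mid=7 → [6, 4, 5, 6, 4, 7, 7, 4, 7]
nums[mid]=4<7: swap nums[5],nums[7]; lo=6,mid=8 → [6, 4, 5, 6, 4, 4, 7, 7, 7]
nums[mid]=7=7: mid=9
end: lo=6, hi=8; nums = [6, 4, 5, 6, 4, 4, 7, 7, 7]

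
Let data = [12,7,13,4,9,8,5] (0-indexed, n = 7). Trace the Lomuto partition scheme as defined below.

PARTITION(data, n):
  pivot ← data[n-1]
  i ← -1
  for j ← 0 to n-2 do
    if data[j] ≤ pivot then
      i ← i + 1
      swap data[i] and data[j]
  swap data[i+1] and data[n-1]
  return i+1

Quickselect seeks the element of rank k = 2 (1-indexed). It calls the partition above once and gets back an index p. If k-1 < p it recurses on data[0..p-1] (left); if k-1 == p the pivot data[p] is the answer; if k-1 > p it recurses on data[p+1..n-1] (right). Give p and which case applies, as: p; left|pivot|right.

pivot = data[6] = 5; i = -1
j=0: data[0]=12 > 5 → no swap
j=1: data[1]=7 > 5 → no swap
j=2: data[2]=13 > 5 → no swap
j=3: data[3]=4 ≤ 5 → i=0, swap data[0],data[3] → [4,7,13,12,9,8,5]
j=4: data[4]=9 > 5 → no swap
j=5: data[5]=8 > 5 → no swap
final swap data[1],data[6] → [4,5,13,12,9,8,7]; return 1
p = 1; k-1 = 1 == 1 ⇒ pivot

1; pivot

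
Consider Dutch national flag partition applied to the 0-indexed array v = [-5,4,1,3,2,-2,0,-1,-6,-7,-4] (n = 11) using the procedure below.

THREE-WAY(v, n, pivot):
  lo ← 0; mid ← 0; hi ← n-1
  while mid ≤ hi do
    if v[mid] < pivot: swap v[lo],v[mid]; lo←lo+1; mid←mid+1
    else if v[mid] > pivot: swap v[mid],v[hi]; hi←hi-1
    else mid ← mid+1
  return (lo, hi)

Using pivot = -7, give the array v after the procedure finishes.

lo=0 mid=0 hi=10
-5>-7: swap(0,10), hi=9 ⇒ [-4,4,1,3,2,-2,0,-1,-6,-7,-5]
-4>-7: swap(0,9), hi=8 ⇒ [-7,4,1,3,2,-2,0,-1,-6,-4,-5]
-7=-7: mid=1
4>-7: swap(1,8), hi=7 ⇒ [-7,-6,1,3,2,-2,0,-1,4,-4,-5]
-6>-7: swap(1,7), hi=6 ⇒ [-7,-1,1,3,2,-2,0,-6,4,-4,-5]
-1>-7: swap(1,6), hi=5 ⇒ [-7,0,1,3,2,-2,-1,-6,4,-4,-5]
0>-7: swap(1,5), hi=4 ⇒ [-7,-2,1,3,2,0,-1,-6,4,-4,-5]
-2>-7: swap(1,4), hi=3 ⇒ [-7,2,1,3,-2,0,-1,-6,4,-4,-5]
2>-7: swap(1,3), hi=2 ⇒ [-7,3,1,2,-2,0,-1,-6,4,-4,-5]
3>-7: swap(1,2), hi=1 ⇒ [-7,1,3,2,-2,0,-1,-6,4,-4,-5]
1>-7: swap(1,1), hi=0 ⇒ [-7,1,3,2,-2,0,-1,-6,4,-4,-5]
done. lo=0 hi=0; v=[-7,1,3,2,-2,0,-1,-6,4,-4,-5]

[-7,1,3,2,-2,0,-1,-6,4,-4,-5]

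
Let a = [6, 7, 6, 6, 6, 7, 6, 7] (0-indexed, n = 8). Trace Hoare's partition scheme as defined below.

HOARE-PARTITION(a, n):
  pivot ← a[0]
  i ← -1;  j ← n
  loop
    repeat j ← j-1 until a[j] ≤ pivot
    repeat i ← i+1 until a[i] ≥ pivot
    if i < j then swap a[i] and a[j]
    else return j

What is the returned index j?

pivot = a[0] = 6; i = -1, j = 8
j→6 (a[6]=6≤6), i→0 (a[0]=6≥6); i<j, swap → [6, 7, 6, 6, 6, 7, 6, 7]
j→4 (a[4]=6≤6), i→1 (a[1]=7≥6); i<j, swap → [6, 6, 6, 6, 7, 7, 6, 7]
j→3 (a[3]=6≤6), i→2 (a[2]=6≥6); i<j, swap → [6, 6, 6, 6, 7, 7, 6, 7]
j→2, i→3; i≥j, return j=2. a = [6, 6, 6, 6, 7, 7, 6, 7]

2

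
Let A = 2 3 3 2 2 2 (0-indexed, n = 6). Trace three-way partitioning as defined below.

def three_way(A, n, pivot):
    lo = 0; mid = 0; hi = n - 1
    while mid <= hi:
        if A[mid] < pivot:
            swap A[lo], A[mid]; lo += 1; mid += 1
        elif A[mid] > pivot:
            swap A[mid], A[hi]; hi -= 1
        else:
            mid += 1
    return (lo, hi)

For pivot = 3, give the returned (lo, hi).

pivot = 3; lo=0, mid=0, hi=5
A[mid]=2<3: swap A[0],A[0]; lo=1,mid=1 → 2 3 3 2 2 2
A[mid]=3=3: mid=2
A[mid]=3=3: mid=3
A[mid]=2<3: swap A[1],A[3]; lo=2,mid=4 → 2 2 3 3 2 2
A[mid]=2<3: swap A[2],A[4]; lo=3,mid=5 → 2 2 2 3 3 2
A[mid]=2<3: swap A[3],A[5]; lo=4,mid=6 → 2 2 2 2 3 3
end: lo=4, hi=5; A = 2 2 2 2 3 3

(4, 5)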